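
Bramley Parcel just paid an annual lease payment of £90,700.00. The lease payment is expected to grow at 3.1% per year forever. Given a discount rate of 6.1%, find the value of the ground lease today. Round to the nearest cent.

D₁ = D₀ × (1 + g) = £90,700.00 × 1.031 = £93,511.7000
Growing perpetuity: P = D₁ / (r − g) = £93,511.7000 / (0.061 − 0.031) = £3,117,056.67

£3117056.67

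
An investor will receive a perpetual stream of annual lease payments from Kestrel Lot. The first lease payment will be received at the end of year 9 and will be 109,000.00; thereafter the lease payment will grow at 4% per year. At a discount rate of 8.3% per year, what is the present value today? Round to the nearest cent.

Value at end of year 8: C₁ / (r − g) = 109,000.00 / (0.083 − 0.04) = 2,534,883.7209
Discount to today: PV = 2,534,883.7209 / (1 + 0.083)^8 = 2,534,883.7209 / 1.892464 = 1,339,461.98

1339461.98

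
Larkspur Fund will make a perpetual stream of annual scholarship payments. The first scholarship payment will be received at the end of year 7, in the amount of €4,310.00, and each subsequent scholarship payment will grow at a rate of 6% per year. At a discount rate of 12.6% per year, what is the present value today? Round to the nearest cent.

Value at end of year 6: C₁ / (r − g) = €4,310.00 / (0.126 − 0.06) = €65,303.0303
Discount to today: PV = €65,303.0303 / (1 + 0.126)^6 = €65,303.0303 / 2.038123 = €32,040.77

€32040.77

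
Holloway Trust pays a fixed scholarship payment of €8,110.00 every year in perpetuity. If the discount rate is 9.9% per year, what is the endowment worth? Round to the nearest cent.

€81919.19

Level perpetuity: PV = C / r = €8,110.00 / 0.099 = €81,919.19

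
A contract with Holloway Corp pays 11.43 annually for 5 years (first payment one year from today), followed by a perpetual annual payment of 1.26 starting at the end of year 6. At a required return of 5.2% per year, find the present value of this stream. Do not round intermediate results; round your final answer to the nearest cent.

PV of 5-year annuity: 11.43 × [1 − (1+0.052)^−5] / 0.052 = 49.21352
Perpetuity value at year 5: 1.26 / 0.052 = 24.23077
PV of perpetuity: 24.23077 / (1+0.052)^5 = 18.80566
Total PV = 49.21352 + 18.80566 = 68.01918

68.02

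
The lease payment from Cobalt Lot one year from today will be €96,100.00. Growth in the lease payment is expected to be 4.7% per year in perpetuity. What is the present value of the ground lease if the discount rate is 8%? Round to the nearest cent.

Growing perpetuity: P = D₁ / (r − g) = €96,100.0000 / (0.08 − 0.047) = €2,912,121.21

€2912121.21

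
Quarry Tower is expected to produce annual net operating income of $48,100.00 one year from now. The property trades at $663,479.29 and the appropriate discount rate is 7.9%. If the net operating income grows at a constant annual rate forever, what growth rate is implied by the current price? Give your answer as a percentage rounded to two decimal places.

0.65%

P = D₁/(r−g) ⇒ g = r − D₁/P = 0.079 − $48,100.00/$663,479.29 = 0.006503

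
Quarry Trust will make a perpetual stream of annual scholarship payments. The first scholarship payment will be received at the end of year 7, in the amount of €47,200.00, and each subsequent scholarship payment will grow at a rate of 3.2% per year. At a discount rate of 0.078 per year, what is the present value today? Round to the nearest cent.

€653840.17

Value at end of year 6: C₁ / (r − g) = €47,200.00 / (0.078 − 0.032) = €1,026,086.9565
Discount to today: PV = €1,026,086.9565 / (1 + 0.078)^6 = €1,026,086.9565 / 1.569324 = €653,840.17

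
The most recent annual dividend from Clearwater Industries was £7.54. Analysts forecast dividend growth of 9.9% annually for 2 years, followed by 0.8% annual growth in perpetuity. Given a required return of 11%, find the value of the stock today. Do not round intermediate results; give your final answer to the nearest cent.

D_1 = 8.28646
D_2 = 9.10682
Terminal value at year 2: TV = D_2×(1+g_2)/(r−g_2) = 9.17967/0.102 = 89.99680
P_0 = D_1/(1+r)^1 + D_2/(1+r)^2 + TV/(1+r)^2
    = 7.46528 + 7.39130 + 73.04343 = 87.90000

£87.90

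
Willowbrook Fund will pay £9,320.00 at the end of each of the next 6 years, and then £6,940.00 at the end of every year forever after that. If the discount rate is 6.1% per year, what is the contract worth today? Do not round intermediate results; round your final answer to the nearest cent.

PV of 6-year annuity: £9,320.00 × [1 − (1+0.061)^−6] / 0.061 = 45685.82407
Perpetuity value at year 6: £6,940.00 / 0.061 = 113770.49180
PV of perpetuity: 113770.49180 / (1+0.061)^6 = 79751.21938
Total PV = 45685.82407 + 79751.21938 = 125437.04344

£125437.04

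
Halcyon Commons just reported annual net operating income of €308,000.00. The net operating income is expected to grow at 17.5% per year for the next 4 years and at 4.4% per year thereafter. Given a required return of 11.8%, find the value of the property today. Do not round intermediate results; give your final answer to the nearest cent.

€6698803.42

D_1 = 361900.00000
D_2 = 425232.50000
D_3 = 499648.18750
D_4 = 587086.62031
Terminal value at year 4: TV = D_4×(1+g_2)/(r−g_2) = 612918.43161/0.074 = 8282681.50819
P_0 = D_1/(1+r)^1 + D_2/(1+r)^2 + D_3/(1+r)^3 + D_4/(1+r)^4 + TV/(1+r)^4
    = 323703.04114 + 340206.68457 + 357551.74809 + 375781.13060 + 5301560.81544 = 6698803.41984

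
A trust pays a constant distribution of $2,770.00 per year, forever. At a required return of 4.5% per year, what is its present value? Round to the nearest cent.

$61555.56

Level perpetuity: PV = C / r = $2,770.00 / 0.045 = $61,555.56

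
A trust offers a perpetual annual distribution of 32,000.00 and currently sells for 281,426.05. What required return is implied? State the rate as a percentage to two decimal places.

11.37%

P = C/r ⇒ r = C/P = 32,000.00/281,426.05 = 0.113707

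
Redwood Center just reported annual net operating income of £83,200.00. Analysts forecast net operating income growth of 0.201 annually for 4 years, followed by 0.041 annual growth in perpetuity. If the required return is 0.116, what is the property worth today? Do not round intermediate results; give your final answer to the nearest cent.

D_1 = 99923.20000
D_2 = 120007.76320
D_3 = 144129.32360
D_4 = 173099.31765
Terminal value at year 4: TV = D_4×(1+g_2)/(r−g_2) = 180196.38967/0.075 = 2402618.52895
P_0 = D_1/(1+r)^1 + D_2/(1+r)^2 + D_3/(1+r)^3 + D_4/(1+r)^4 + TV/(1+r)^4
    = 89536.91756 + 96356.48566 + 103695.46530 + 111593.41741 + 1548916.63358 = 1950098.91951

£1950098.92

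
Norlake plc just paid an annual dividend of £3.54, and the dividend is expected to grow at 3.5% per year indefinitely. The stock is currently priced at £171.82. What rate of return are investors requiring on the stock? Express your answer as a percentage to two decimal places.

D₁ = £3.54 × 1.035 = £3.6639
P = D₁/(r − g) ⇒ r = D₁/P + g = £3.6639/£171.82 + 0.035 = 0.021324 + 0.035 = 0.056324

5.63%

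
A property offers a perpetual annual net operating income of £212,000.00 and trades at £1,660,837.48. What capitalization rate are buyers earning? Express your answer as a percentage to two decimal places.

12.76%

P = C/r ⇒ r = C/P = £212,000.00/£1,660,837.48 = 0.127646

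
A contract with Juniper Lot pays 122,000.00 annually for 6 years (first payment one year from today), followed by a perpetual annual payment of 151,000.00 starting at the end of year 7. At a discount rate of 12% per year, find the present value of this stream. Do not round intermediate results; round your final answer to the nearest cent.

PV of 6-year annuity: 122,000.00 × [1 − (1+0.12)^−6] / 0.12 = 501591.69347
Perpetuity value at year 6: 151,000.00 / 0.12 = 1258333.33333
PV of perpetuity: 1258333.33333 / (1+0.12)^6 = 637510.82748
Total PV = 501591.69347 + 637510.82748 = 1139102.52095

1139102.52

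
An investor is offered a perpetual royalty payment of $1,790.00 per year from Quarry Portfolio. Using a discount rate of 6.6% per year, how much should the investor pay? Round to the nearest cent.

$27121.21

Level perpetuity: PV = C / r = $1,790.00 / 0.066 = $27,121.21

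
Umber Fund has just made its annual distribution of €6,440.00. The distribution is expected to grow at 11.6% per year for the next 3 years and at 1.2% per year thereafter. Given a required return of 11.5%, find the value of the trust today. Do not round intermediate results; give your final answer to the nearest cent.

€82799.64

D_1 = 7187.04000
D_2 = 8020.73664
D_3 = 8951.14209
Terminal value at year 3: TV = D_3×(1+g_2)/(r−g_2) = 9058.55580/0.103 = 87947.14364
P_0 = D_1/(1+r)^1 + D_2/(1+r)^2 + D_3/(1+r)^3 + TV/(1+r)^3
    = 6445.77578 + 6451.55675 + 6457.34290 + 63444.96130 = 82799.63673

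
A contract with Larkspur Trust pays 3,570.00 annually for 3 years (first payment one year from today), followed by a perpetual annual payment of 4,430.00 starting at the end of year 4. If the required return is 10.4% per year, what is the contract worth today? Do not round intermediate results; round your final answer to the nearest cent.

PV of 3-year annuity: 3,570.00 × [1 − (1+0.104)^−3] / 0.104 = 8815.91286
Perpetuity value at year 3: 4,430.00 / 0.104 = 42596.15385
PV of perpetuity: 42596.15385 / (1+0.104)^3 = 31656.51968
Total PV = 8815.91286 + 31656.51968 = 40472.43254

40472.43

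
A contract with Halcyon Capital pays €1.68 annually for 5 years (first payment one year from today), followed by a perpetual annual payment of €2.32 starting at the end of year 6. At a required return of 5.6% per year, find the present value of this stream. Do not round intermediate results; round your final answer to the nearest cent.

€38.70

PV of 5-year annuity: €1.68 × [1 − (1+0.056)^−5] / 0.056 = 7.15445
Perpetuity value at year 5: €2.32 / 0.056 = 41.42857
PV of perpetuity: 41.42857 / (1+0.056)^5 = 31.54862
Total PV = 7.15445 + 31.54862 = 38.70307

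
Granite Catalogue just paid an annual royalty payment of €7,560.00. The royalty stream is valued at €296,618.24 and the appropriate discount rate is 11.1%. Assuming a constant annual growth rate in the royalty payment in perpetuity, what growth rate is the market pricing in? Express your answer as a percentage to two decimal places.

P = D₀(1+g)/(r−g) ⇒ P(r−g) = D₀(1+g) ⇒ g(P+D₀) = P·r − D₀
g = (P·r − D₀)/(P + D₀) = (€296,618.24×0.111 − €7,560.00) / (€296,618.24 + €7,560.00) = 0.083387

8.34%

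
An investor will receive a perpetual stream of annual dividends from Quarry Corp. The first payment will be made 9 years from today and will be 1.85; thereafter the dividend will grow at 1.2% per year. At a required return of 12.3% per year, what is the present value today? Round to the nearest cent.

Value at end of year 8: C₁ / (r − g) = 1.85 / (0.123 − 0.012) = 16.6667
Discount to today: PV = 16.6667 / (1 + 0.123)^8 = 16.6667 / 2.529520 = 6.59

6.59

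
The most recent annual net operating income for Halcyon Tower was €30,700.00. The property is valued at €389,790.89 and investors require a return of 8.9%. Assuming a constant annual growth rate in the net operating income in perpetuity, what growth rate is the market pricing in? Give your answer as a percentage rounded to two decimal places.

P = D₀(1+g)/(r−g) ⇒ P(r−g) = D₀(1+g) ⇒ g(P+D₀) = P·r − D₀
g = (P·r − D₀)/(P + D₀) = (€389,790.89×0.089 − €30,700.00) / (€389,790.89 + €30,700.00) = 0.009492

0.95%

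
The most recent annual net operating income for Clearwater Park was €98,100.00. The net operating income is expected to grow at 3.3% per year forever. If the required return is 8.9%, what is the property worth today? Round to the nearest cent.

D₁ = D₀ × (1 + g) = €98,100.00 × 1.033 = €101,337.3000
Growing perpetuity: P = D₁ / (r − g) = €101,337.3000 / (0.089 − 0.033) = €1,809,594.64

€1809594.64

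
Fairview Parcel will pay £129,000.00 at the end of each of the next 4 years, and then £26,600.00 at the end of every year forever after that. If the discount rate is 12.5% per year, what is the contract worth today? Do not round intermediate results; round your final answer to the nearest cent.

£520577.47

PV of 4-year annuity: £129,000.00 × [1 − (1+0.125)^−4] / 0.125 = 387727.48057
Perpetuity value at year 4: £26,600.00 / 0.125 = 212800.00000
PV of perpetuity: 212800.00000 / (1+0.125)^4 = 132849.99238
Total PV = 387727.48057 + 132849.99238 = 520577.47295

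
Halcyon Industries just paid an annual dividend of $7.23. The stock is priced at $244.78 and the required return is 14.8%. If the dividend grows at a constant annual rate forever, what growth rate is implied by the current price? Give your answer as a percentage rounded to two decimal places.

11.51%

P = D₀(1+g)/(r−g) ⇒ P(r−g) = D₀(1+g) ⇒ g(P+D₀) = P·r − D₀
g = (P·r − D₀)/(P + D₀) = ($244.78×0.148 − $7.23) / ($244.78 + $7.23) = 0.115065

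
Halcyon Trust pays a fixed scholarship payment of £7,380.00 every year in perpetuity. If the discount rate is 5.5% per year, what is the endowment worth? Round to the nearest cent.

Level perpetuity: PV = C / r = £7,380.00 / 0.055 = £134,181.82

£134181.82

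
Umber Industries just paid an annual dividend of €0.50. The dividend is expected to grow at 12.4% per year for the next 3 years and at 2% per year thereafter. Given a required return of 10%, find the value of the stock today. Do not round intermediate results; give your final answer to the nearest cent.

€8.37

D_1 = 0.56200
D_2 = 0.63169
D_3 = 0.71002
Terminal value at year 3: TV = D_3×(1+g_2)/(r−g_2) = 0.72422/0.08 = 9.05272
P_0 = D_1/(1+r)^1 + D_2/(1+r)^2 + D_3/(1+r)^3 + TV/(1+r)^3
    = 0.51091 + 0.52206 + 0.53345 + 6.80144 = 8.36785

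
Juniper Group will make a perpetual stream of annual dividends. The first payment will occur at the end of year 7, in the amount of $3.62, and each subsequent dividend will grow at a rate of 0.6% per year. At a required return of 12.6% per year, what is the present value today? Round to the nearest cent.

$14.80

Value at end of year 6: C₁ / (r − g) = $3.62 / (0.126 − 0.006) = $30.1667
Discount to today: PV = $30.1667 / (1 + 0.126)^6 = $30.1667 / 2.038123 = $14.80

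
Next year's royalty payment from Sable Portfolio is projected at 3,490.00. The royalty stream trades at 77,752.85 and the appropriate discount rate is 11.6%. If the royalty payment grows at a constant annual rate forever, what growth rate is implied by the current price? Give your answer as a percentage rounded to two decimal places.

P = D₁/(r−g) ⇒ g = r − D₁/P = 0.116 − 3,490.00/77,752.85 = 0.071114

7.11%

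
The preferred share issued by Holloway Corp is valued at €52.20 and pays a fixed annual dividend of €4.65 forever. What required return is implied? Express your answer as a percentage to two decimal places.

8.91%

P = C/r ⇒ r = C/P = €4.65/€52.20 = 0.089080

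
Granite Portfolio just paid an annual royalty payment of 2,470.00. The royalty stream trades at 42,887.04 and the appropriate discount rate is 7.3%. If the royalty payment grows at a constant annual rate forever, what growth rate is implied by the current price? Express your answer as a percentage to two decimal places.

1.46%

P = D₀(1+g)/(r−g) ⇒ P(r−g) = D₀(1+g) ⇒ g(P+D₀) = P·r − D₀
g = (P·r − D₀)/(P + D₀) = (42,887.04×0.073 − 2,470.00) / (42,887.04 + 2,470.00) = 0.014568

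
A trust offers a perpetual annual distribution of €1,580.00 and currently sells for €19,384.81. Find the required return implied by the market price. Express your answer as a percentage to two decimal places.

8.15%

P = C/r ⇒ r = C/P = €1,580.00/€19,384.81 = 0.081507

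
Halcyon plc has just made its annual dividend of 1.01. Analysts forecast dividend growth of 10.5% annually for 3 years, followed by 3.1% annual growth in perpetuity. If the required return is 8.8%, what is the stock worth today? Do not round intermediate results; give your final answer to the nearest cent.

22.26

D_1 = 1.11605
D_2 = 1.23324
D_3 = 1.36272
Terminal value at year 3: TV = D_3×(1+g_2)/(r−g_2) = 1.40497/0.057 = 24.64859
P_0 = D_1/(1+r)^1 + D_2/(1+r)^2 + D_3/(1+r)^3 + TV/(1+r)^3
    = 1.02578 + 1.04181 + 1.05809 + 19.13839 = 22.26406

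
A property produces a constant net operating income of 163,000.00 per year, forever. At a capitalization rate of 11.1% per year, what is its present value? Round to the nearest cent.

1468468.47

Level perpetuity: PV = C / r = 163,000.00 / 0.111 = 1,468,468.47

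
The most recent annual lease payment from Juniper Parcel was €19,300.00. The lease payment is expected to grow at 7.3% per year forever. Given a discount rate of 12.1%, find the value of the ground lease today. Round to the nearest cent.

€431435.42

D₁ = D₀ × (1 + g) = €19,300.00 × 1.073 = €20,708.9000
Growing perpetuity: P = D₁ / (r − g) = €20,708.9000 / (0.121 − 0.073) = €431,435.42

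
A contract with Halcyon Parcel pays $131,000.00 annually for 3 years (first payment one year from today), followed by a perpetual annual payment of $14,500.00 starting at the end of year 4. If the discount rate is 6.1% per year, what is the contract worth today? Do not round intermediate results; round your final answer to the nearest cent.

PV of 3-year annuity: $131,000.00 × [1 − (1+0.061)^−3] / 0.061 = 349517.70999
Perpetuity value at year 3: $14,500.00 / 0.061 = 237704.91803
PV of perpetuity: 237704.91803 / (1+0.061)^3 = 199017.84326
Total PV = 349517.70999 + 199017.84326 = 548535.55326

$548535.55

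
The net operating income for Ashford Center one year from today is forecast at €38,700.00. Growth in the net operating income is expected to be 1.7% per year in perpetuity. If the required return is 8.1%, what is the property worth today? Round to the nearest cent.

€604687.50

Growing perpetuity: P = D₁ / (r − g) = €38,700.0000 / (0.081 − 0.017) = €604,687.50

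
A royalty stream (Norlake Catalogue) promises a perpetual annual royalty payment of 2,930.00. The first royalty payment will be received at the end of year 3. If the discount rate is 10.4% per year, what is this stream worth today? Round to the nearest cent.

23115.12

Value at end of year 2: C / r = 2,930.00 / 0.104 = 28,173.0769
Discount to today: PV = 28,173.0769 / (1 + 0.104)^2 = 28,173.0769 / 1.218816 = 23,115.12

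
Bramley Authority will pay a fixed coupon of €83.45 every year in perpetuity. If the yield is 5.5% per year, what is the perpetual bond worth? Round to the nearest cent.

€1517.27

Level perpetuity: PV = C / r = €83.45 / 0.055 = €1,517.27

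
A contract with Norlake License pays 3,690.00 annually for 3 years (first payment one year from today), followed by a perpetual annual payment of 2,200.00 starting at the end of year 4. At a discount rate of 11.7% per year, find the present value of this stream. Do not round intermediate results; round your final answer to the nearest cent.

PV of 3-year annuity: 3,690.00 × [1 − (1+0.117)^−3] / 0.117 = 8908.64750
Perpetuity value at year 3: 2,200.00 / 0.117 = 18803.41880
PV of perpetuity: 18803.41880 / (1+0.117)^3 = 13492.03005
Total PV = 8908.64750 + 13492.03005 = 22400.67755

22400.68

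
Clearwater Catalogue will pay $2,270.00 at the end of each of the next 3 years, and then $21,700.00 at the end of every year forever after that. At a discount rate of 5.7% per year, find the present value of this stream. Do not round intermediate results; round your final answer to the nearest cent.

PV of 3-year annuity: $2,270.00 × [1 − (1+0.057)^−3] / 0.057 = 6101.57406
Perpetuity value at year 3: $21,700.00 / 0.057 = 380701.75439
PV of perpetuity: 380701.75439 / (1+0.057)^3 = 322373.93192
Total PV = 6101.57406 + 322373.93192 = 328475.50597

$328475.51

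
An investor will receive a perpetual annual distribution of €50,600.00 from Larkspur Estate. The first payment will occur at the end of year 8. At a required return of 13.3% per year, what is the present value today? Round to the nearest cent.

Value at end of year 7: C / r = €50,600.00 / 0.133 = €380,451.1278
Discount to today: PV = €380,451.1278 / (1 + 0.133)^7 = €380,451.1278 / 2.396676 = €158,741.14

€158741.14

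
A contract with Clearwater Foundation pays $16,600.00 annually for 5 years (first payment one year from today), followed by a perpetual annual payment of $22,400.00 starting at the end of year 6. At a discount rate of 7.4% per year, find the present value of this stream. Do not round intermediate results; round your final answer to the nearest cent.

$279174.10

PV of 5-year annuity: $16,600.00 × [1 − (1+0.074)^−5] / 0.074 = 67340.47952
Perpetuity value at year 5: $22,400.00 / 0.074 = 302702.70270
PV of perpetuity: 302702.70270 / (1+0.074)^5 = 211833.62190
Total PV = 67340.47952 + 211833.62190 = 279174.10142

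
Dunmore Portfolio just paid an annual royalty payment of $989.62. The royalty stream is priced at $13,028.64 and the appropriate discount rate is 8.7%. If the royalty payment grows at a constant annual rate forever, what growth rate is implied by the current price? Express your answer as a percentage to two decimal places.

1.03%

P = D₀(1+g)/(r−g) ⇒ P(r−g) = D₀(1+g) ⇒ g(P+D₀) = P·r − D₀
g = (P·r − D₀)/(P + D₀) = ($13,028.64×0.087 − $989.62) / ($13,028.64 + $989.62) = 0.010263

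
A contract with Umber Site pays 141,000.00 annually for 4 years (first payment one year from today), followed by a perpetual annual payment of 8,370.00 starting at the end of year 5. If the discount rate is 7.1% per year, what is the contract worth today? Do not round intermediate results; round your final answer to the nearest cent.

PV of 4-year annuity: 141,000.00 × [1 − (1+0.071)^−4] / 0.071 = 476520.58475
Perpetuity value at year 4: 8,370.00 / 0.071 = 117887.32394
PV of perpetuity: 117887.32394 / (1+0.071)^4 = 89600.25093
Total PV = 476520.58475 + 89600.25093 = 566120.83568

566120.84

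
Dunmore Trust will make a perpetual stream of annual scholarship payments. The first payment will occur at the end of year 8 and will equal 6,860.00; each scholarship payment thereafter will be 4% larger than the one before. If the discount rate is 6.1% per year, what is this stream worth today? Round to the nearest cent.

215822.71

Value at end of year 7: C₁ / (r − g) = 6,860.00 / (0.061 − 0.04) = 326,666.6667
Discount to today: PV = 326,666.6667 / (1 + 0.061)^7 = 326,666.6667 / 1.513588 = 215,822.71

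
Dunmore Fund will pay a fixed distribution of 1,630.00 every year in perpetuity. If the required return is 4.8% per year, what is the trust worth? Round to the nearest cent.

Level perpetuity: PV = C / r = 1,630.00 / 0.048 = 33,958.33

33958.33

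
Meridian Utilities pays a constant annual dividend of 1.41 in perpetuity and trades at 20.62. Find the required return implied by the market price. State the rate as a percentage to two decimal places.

6.84%

P = C/r ⇒ r = C/P = 1.41/20.62 = 0.068380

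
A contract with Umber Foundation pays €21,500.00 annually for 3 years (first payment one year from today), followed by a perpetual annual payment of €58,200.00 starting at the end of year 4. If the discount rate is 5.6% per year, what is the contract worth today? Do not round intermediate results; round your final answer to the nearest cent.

€940455.63

PV of 3-year annuity: €21,500.00 × [1 − (1+0.056)^−3] / 0.056 = 57897.73488
Perpetuity value at year 3: €58,200.00 / 0.056 = 1039285.71429
PV of perpetuity: 1039285.71429 / (1+0.056)^3 = 882557.89242
Total PV = 57897.73488 + 882557.89242 = 940455.62730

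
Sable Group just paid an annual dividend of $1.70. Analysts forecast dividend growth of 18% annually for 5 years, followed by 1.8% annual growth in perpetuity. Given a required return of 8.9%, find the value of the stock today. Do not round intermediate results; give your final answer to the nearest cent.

$47.29

D_1 = 2.00600
D_2 = 2.36708
D_3 = 2.79315
D_4 = 3.29592
D_5 = 3.88919
Terminal value at year 5: TV = D_5×(1+g_2)/(r−g_2) = 3.95919/0.071 = 55.76329
P_0 = D_1/(1+r)^1 + D_2/(1+r)^2 + D_3/(1+r)^3 + D_4/(1+r)^4 + D_5/(1+r)^5 + TV/(1+r)^5
    = 1.84206 + 1.99598 + 2.16277 + 2.34350 + 2.53933 + 36.40902 = 47.29267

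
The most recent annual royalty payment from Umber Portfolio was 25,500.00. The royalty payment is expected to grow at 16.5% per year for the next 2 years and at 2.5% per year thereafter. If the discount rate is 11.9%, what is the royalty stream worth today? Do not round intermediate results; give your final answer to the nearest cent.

D_1 = 29707.50000
D_2 = 34609.23750
Terminal value at year 2: TV = D_2×(1+g_2)/(r−g_2) = 35474.46844/0.094 = 377387.96210
P_0 = D_1/(1+r)^1 + D_2/(1+r)^2 + TV/(1+r)^2
    = 26548.25737 + 27639.60665 + 301389.32781 = 355577.19183

355577.19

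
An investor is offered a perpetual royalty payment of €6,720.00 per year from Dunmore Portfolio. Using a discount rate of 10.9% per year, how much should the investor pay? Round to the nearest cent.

Level perpetuity: PV = C / r = €6,720.00 / 0.109 = €61,651.38

€61651.38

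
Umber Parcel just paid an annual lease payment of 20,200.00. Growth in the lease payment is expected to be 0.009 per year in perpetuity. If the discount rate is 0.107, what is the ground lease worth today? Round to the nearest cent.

D₁ = D₀ × (1 + g) = 20,200.00 × 1.009 = 20,381.8000
Growing perpetuity: P = D₁ / (r − g) = 20,381.8000 / (0.107 − 0.009) = 207,977.55

207977.55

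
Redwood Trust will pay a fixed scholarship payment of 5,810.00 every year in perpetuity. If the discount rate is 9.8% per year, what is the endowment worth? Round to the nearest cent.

59285.71

Level perpetuity: PV = C / r = 5,810.00 / 0.098 = 59,285.71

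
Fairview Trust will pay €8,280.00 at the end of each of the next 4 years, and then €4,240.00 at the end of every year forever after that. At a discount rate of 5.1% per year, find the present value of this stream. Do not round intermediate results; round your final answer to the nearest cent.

PV of 4-year annuity: €8,280.00 × [1 − (1+0.051)^−4] / 0.051 = 29292.39659
Perpetuity value at year 4: €4,240.00 / 0.051 = 83137.25490
PV of perpetuity: 83137.25490 / (1+0.051)^4 = 68137.28370
Total PV = 29292.39659 + 68137.28370 = 97429.68029

€97429.68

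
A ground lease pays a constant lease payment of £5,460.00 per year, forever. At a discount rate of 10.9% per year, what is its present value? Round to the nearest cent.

Level perpetuity: PV = C / r = £5,460.00 / 0.109 = £50,091.74

£50091.74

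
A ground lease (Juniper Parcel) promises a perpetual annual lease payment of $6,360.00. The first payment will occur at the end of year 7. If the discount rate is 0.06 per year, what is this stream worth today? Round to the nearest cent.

$74725.82

Value at end of year 6: C / r = $6,360.00 / 0.06 = $106,000.0000
Discount to today: PV = $106,000.0000 / (1 + 0.06)^6 = $106,000.0000 / 1.418519 = $74,725.82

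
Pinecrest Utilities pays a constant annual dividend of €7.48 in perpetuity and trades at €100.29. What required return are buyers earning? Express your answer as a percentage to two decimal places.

7.46%

P = C/r ⇒ r = C/P = €7.48/€100.29 = 0.074584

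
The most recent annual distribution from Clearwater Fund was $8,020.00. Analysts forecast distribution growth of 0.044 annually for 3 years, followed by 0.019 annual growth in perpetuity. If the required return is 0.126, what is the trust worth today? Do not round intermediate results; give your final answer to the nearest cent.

D_1 = 8372.88000
D_2 = 8741.28672
D_3 = 9125.90334
Terminal value at year 3: TV = D_3×(1+g_2)/(r−g_2) = 9299.29550/0.107 = 86909.30373
P_0 = D_1/(1+r)^1 + D_2/(1+r)^2 + D_3/(1+r)^3 + TV/(1+r)^3
    = 7435.95027 + 6894.43346 + 6392.35216 + 60876.69956 = 81599.43545

$81599.44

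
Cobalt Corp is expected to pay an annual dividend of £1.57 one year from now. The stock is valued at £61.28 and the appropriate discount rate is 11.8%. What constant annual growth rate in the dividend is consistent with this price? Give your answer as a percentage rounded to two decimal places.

9.24%

P = D₁/(r−g) ⇒ g = r − D₁/P = 0.118 − £1.57/£61.28 = 0.092380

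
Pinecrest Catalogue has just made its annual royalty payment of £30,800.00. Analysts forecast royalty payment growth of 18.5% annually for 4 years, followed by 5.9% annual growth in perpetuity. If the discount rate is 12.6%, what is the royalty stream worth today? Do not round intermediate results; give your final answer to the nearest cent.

£737367.94

D_1 = 36498.00000
D_2 = 43250.13000
D_3 = 51251.40405
D_4 = 60732.91380
Terminal value at year 4: TV = D_4×(1+g_2)/(r−g_2) = 64316.15571/0.067 = 959942.62259
P_0 = D_1/(1+r)^1 + D_2/(1+r)^2 + D_3/(1+r)^3 + D_4/(1+r)^4 + TV/(1+r)^4
    = 32413.85435 + 34112.27123 + 35899.68154 + 37780.74833 + 597161.38033 = 737367.93578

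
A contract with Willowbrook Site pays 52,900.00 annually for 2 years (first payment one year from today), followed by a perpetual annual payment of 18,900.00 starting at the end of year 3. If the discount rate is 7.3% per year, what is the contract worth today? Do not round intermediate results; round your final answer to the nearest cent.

320122.06

PV of 2-year annuity: 52,900.00 × [1 − (1+0.073)^−2] / 0.073 = 95247.92653
Perpetuity value at year 2: 18,900.00 / 0.073 = 258904.10959
PV of perpetuity: 258904.10959 / (1+0.073)^2 = 224874.13206
Total PV = 95247.92653 + 224874.13206 = 320122.05859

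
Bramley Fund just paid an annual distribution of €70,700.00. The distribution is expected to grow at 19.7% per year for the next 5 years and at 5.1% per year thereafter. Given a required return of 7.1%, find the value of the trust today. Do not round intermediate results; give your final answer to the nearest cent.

D_1 = 84627.90000
D_2 = 101299.59630
D_3 = 121255.61677
D_4 = 145142.97328
D_5 = 173736.13901
Terminal value at year 5: TV = D_5×(1+g_2)/(r−g_2) = 182596.68210/0.02 = 9129834.10499
P_0 = D_1/(1+r)^1 + D_2/(1+r)^2 + D_3/(1+r)^3 + D_4/(1+r)^4 + D_5/(1+r)^5 + TV/(1+r)^5
    = 79017.64706 + 88313.84083 + 98703.70446 + 110315.90498 + 123294.24674 + 6479112.66643 = 6978758.01050

€6978758.01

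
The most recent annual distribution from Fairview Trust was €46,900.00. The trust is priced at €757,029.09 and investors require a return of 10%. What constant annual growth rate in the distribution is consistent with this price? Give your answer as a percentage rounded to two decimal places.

3.58%

P = D₀(1+g)/(r−g) ⇒ P(r−g) = D₀(1+g) ⇒ g(P+D₀) = P·r − D₀
g = (P·r − D₀)/(P + D₀) = (€757,029.09×0.1 − €46,900.00) / (€757,029.09 + €46,900.00) = 0.035828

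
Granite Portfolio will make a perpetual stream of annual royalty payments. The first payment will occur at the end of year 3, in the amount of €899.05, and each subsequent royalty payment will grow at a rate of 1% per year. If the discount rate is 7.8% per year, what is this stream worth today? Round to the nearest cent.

€11377.25

Value at end of year 2: C₁ / (r − g) = €899.05 / (0.078 − 0.01) = €13,221.3235
Discount to today: PV = €13,221.3235 / (1 + 0.078)^2 = €13,221.3235 / 1.162084 = €11,377.25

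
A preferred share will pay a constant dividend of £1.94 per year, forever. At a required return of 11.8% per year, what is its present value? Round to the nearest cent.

Level perpetuity: PV = C / r = £1.94 / 0.118 = £16.44

£16.44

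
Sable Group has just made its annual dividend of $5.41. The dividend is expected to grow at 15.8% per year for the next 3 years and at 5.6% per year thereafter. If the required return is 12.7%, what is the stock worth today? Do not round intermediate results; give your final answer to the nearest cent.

$104.43

D_1 = 6.26478
D_2 = 7.25462
D_3 = 8.40084
Terminal value at year 3: TV = D_3×(1+g_2)/(r−g_2) = 8.87129/0.071 = 124.94777
P_0 = D_1/(1+r)^1 + D_2/(1+r)^2 + D_3/(1+r)^3 + TV/(1+r)^3
    = 5.55881 + 5.71172 + 5.86883 + 87.28845 = 104.42780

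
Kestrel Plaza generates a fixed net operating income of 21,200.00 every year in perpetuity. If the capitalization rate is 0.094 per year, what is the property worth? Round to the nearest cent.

Level perpetuity: PV = C / r = 21,200.00 / 0.094 = 225,531.91

225531.91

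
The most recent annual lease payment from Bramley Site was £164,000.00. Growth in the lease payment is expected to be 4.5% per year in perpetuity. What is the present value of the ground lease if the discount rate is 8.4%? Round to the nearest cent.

D₁ = D₀ × (1 + g) = £164,000.00 × 1.045 = £171,380.0000
Growing perpetuity: P = D₁ / (r − g) = £171,380.0000 / (0.084 − 0.045) = £4,394,358.97

£4394358.97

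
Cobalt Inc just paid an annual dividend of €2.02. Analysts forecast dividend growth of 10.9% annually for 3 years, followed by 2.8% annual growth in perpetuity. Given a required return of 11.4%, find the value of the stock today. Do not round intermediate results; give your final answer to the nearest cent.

€29.83

D_1 = 2.24018
D_2 = 2.48436
D_3 = 2.75515
Terminal value at year 3: TV = D_3×(1+g_2)/(r−g_2) = 2.83230/0.086 = 32.93371
P_0 = D_1/(1+r)^1 + D_2/(1+r)^2 + D_3/(1+r)^3 + TV/(1+r)^3
    = 2.01093 + 2.00191 + 1.99292 + 23.82238 = 29.82814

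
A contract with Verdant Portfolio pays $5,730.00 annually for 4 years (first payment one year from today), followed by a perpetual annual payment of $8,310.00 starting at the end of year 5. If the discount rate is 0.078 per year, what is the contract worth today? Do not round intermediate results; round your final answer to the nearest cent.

PV of 4-year annuity: $5,730.00 × [1 − (1+0.078)^−4] / 0.078 = 19063.28254
Perpetuity value at year 4: $8,310.00 / 0.078 = 106538.46154
PV of perpetuity: 106538.46154 / (1+0.078)^4 = 78891.71147
Total PV = 19063.28254 + 78891.71147 = 97954.99401

$97954.99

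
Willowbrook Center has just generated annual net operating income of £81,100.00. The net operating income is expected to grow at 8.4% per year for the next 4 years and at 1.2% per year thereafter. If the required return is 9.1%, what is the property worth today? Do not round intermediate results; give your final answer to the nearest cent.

D_1 = 87912.40000
D_2 = 95297.04160
D_3 = 103301.99309
D_4 = 111979.36051
Terminal value at year 4: TV = D_4×(1+g_2)/(r−g_2) = 113323.11284/0.079 = 1434469.78279
P_0 = D_1/(1+r)^1 + D_2/(1+r)^2 + D_3/(1+r)^3 + D_4/(1+r)^4 + TV/(1+r)^4
    = 80579.65170 + 80062.64201 + 79548.94954 + 79038.55298 + 1012493.86851 = 1331723.66473

£1331723.66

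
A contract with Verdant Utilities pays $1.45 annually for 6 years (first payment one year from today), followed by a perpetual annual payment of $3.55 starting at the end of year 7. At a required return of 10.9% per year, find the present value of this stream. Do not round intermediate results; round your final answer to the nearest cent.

$23.66

PV of 6-year annuity: $1.45 × [1 − (1+0.109)^−6] / 0.109 = 6.15199
Perpetuity value at year 6: $3.55 / 0.109 = 32.56881
PV of perpetuity: 32.56881 / (1+0.109)^6 = 17.50703
Total PV = 6.15199 + 17.50703 = 23.65903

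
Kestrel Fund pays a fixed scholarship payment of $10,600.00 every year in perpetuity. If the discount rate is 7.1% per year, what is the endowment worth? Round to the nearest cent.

Level perpetuity: PV = C / r = $10,600.00 / 0.071 = $149,295.77

$149295.77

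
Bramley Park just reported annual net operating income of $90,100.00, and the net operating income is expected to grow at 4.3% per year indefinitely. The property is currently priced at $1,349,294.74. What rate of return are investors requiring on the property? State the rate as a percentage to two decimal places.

11.26%

D₁ = $90,100.00 × 1.043 = $93,974.3000
P = D₁/(r − g) ⇒ r = D₁/P + g = $93,974.3000/$1,349,294.74 + 0.043 = 0.069647 + 0.043 = 0.112647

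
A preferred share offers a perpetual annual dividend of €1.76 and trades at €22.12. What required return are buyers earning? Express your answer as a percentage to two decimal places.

7.96%

P = C/r ⇒ r = C/P = €1.76/€22.12 = 0.079566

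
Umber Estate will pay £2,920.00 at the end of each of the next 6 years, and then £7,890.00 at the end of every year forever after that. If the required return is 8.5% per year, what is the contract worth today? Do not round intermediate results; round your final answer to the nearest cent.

PV of 6-year annuity: £2,920.00 × [1 − (1+0.085)^−6] / 0.085 = 13296.47454
Perpetuity value at year 6: £7,890.00 / 0.085 = 92823.52941
PV of perpetuity: 92823.52941 / (1+0.085)^6 = 56895.72664
Total PV = 13296.47454 + 56895.72664 = 70192.20118

£70192.20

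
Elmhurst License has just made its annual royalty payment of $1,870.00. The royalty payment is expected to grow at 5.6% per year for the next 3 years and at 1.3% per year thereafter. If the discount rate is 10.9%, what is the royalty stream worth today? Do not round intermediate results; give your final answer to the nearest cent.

D_1 = 1974.72000
D_2 = 2085.30432
D_3 = 2202.08136
Terminal value at year 3: TV = D_3×(1+g_2)/(r−g_2) = 2230.70842/0.096 = 23236.54604
P_0 = D_1/(1+r)^1 + D_2/(1+r)^2 + D_3/(1+r)^3 + TV/(1+r)^3
    = 1780.63120 + 1695.53341 + 1614.50250 + 17036.36495 = 22127.03206

$22127.03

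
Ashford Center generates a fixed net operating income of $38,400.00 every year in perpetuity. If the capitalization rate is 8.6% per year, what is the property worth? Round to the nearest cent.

$446511.63

Level perpetuity: PV = C / r = $38,400.00 / 0.086 = $446,511.63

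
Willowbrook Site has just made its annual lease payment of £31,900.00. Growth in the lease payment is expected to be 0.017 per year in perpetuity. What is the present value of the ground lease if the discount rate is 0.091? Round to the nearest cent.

D₁ = D₀ × (1 + g) = £31,900.00 × 1.017 = £32,442.3000
Growing perpetuity: P = D₁ / (r − g) = £32,442.3000 / (0.091 − 0.017) = £438,409.46

£438409.46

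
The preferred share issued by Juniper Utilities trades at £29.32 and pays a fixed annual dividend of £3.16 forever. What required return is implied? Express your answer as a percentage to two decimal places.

P = C/r ⇒ r = C/P = £3.16/£29.32 = 0.107776

10.78%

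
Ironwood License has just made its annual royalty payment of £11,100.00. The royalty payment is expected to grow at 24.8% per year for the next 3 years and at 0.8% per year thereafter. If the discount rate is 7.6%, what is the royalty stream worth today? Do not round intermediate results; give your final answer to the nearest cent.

£301858.87

D_1 = 13852.80000
D_2 = 17288.29440
D_3 = 21575.79141
Terminal value at year 3: TV = D_3×(1+g_2)/(r−g_2) = 21748.39774/0.068 = 319829.37857
P_0 = D_1/(1+r)^1 + D_2/(1+r)^2 + D_3/(1+r)^3 + TV/(1+r)^3
    = 12874.34944 + 14932.33095 + 17319.28348 + 256732.90810 = 301858.87198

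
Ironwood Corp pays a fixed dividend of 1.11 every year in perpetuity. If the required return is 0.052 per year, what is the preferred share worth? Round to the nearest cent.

Level perpetuity: PV = C / r = 1.11 / 0.052 = 21.35

21.35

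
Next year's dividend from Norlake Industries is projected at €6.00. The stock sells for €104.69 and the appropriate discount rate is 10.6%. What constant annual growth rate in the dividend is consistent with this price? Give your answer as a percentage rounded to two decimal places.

P = D₁/(r−g) ⇒ g = r − D₁/P = 0.106 − €6.00/€104.69 = 0.048688

4.87%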